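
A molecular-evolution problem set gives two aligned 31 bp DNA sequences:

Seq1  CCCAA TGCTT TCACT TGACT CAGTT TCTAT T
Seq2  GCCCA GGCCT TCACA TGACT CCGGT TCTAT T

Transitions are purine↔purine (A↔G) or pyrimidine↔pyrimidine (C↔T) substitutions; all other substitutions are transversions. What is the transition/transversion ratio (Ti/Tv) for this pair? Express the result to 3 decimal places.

0.167

Differing sites — 1:C/G (Tv); 4:A/C (Tv); 6:T/G (Tv); 9:T/C (Ti); 15:T/A (Tv); 22:A/C (Tv); 24:T/G (Tv).
Of the 7 differences, 1 transition and 6 transversions, so Ti/Tv = 1/6 = 0.167.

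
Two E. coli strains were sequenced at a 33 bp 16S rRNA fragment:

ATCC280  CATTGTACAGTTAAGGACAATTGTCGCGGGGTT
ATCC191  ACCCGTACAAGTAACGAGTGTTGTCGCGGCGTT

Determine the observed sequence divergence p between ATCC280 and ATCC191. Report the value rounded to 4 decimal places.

The sequences differ at positions 1 (C/A), 2 (A/C), 3 (T/C), 4 (T/C), 10 (G/A), 11 (T/G), 15 (G/C), 18 (C/G), 19 (A/T), 20 (A/G), 30 (G/C).
There are 11 differences over 33 sites, so p = 11/33 = 0.3333.

0.3333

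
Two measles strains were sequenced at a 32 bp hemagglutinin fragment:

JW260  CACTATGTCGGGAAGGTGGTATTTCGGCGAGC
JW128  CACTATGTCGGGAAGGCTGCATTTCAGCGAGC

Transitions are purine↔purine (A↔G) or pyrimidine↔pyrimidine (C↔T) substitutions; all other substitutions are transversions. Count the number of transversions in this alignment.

1

Differing sites — 17:T/C (Ti); 18:G/T (Tv); 20:T/C (Ti); 26:G/A (Ti).
Of the 4 differences, 3 transitions and 1 transversion, so the answer is 1.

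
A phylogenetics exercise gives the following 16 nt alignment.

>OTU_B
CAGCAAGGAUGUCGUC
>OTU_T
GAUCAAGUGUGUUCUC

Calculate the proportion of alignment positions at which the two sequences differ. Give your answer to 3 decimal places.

Differing sites — 1:C/G; 3:G/U; 8:G/U; 9:A/G; 13:C/U; 14:G/C.
There are 6 differences over 16 sites, so p = 6/16 = 0.375.

0.375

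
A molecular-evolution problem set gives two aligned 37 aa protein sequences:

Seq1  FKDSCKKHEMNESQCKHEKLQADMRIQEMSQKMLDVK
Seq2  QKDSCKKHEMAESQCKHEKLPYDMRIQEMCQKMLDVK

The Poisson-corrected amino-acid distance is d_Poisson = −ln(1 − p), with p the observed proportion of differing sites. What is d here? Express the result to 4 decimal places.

0.1452

The sequences differ at positions 1 (F/Q), 11 (N/A), 21 (Q/P), 22 (A/Y), 30 (S/C).
p = 5/37 = 0.135135.
d = −ln(1 − 0.135135) = −ln(0.864865) = 0.1452.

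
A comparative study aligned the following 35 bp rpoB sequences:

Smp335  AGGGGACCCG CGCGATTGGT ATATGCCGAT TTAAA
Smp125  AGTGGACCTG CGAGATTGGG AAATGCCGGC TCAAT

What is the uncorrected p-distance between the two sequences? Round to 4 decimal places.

0.2571

Differing sites — 3:G/T; 9:C/T; 13:C/A; 20:T/G; 22:T/A; 29:A/G; 30:T/C; 32:T/C; 35:A/T.
There are 9 differences over 35 sites, so p = 9/35 = 0.2571.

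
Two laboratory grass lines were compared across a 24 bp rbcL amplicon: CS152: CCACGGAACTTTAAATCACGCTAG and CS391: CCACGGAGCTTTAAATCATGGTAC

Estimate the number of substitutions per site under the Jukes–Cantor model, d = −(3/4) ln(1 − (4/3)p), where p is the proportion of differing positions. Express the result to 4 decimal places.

Mismatches occur at site 8 (A→G), site 19 (C→T), site 21 (C→G), site 24 (G→C).
p = 4/24 = 0.166667.
d = −0.75 · ln(1 − (4/3)·0.166667) = −0.75 · ln(0.777777) = −0.75 · (-0.251315) = 0.1885.

0.1885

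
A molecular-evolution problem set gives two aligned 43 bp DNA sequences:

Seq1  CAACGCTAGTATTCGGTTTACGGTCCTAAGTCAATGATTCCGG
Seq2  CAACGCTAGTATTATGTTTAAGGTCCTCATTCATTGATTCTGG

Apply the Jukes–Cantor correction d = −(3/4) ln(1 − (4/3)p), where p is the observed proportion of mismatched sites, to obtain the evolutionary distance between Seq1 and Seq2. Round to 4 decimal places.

Differing sites — 14:C/A; 15:G/T; 21:C/A; 28:A/C; 30:G/T; 34:A/T; 41:C/T.
p = 7/43 = 0.162791.
d = −0.75 · ln(1 − (4/3)·0.162791) = −0.75 · ln(0.782945) = −0.75 · (-0.244693) = 0.1835.

0.1835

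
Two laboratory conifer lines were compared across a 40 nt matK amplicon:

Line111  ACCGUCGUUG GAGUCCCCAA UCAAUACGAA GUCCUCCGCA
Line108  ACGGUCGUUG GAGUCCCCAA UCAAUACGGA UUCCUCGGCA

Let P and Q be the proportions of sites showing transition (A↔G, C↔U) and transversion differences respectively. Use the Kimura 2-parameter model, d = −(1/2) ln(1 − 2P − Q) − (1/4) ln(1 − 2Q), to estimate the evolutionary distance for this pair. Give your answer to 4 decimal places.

0.1074

The sequences differ at positions 3 (C/G, transversion), 29 (A/G, transition), 31 (G/U, transversion), 37 (C/G, transversion).
Of the 4 differences, 1 transition and 3 transversions over 40 sites: P = 1/40 = 0.025000, Q = 3/40 = 0.075000.
d = −0.5·ln(0.875000) − 0.25·ln(0.850000) = −0.5·(-0.133531) − 0.25·(-0.162519) = 0.1074.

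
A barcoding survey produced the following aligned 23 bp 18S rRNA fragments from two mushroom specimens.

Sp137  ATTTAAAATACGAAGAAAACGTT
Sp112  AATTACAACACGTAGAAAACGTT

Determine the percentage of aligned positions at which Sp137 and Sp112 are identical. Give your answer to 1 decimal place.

82.6%

Differing sites — 2:T/A; 6:A/C; 9:T/C; 13:A/T.
19 of the 23 sites match, so the percent identity is 19/23 × 100 = 82.6%.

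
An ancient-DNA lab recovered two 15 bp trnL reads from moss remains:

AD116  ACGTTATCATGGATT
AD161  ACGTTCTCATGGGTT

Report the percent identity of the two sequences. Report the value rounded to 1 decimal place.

Mismatches occur at site 6 (A/C), site 13 (A/G).
13 of the 15 sites match, so the percent identity is 13/15 × 100 = 86.7%.

86.7%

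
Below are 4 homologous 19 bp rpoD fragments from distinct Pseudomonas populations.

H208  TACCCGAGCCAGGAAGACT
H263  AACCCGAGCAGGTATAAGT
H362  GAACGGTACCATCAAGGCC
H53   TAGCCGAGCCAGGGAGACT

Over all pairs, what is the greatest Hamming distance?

14

Pairwise Hamming distances:
  H208 vs H263: 7
  H208 vs H362: 9
  H208 vs H53: 2
  H263 vs H362: 14
  H263 vs H53: 9
  H362 vs H53: 10
The largest is 14, between H263 and H362.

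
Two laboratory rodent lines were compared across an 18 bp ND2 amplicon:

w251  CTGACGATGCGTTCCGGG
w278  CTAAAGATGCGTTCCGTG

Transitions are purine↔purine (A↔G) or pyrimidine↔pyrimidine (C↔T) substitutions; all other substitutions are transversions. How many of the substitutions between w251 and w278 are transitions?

Mismatches occur at site 3 (G/A, transition), site 5 (C/A, transversion), site 17 (G/T, transversion).
Of the 3 differences, 1 transition and 2 transversions, so the answer is 1.

1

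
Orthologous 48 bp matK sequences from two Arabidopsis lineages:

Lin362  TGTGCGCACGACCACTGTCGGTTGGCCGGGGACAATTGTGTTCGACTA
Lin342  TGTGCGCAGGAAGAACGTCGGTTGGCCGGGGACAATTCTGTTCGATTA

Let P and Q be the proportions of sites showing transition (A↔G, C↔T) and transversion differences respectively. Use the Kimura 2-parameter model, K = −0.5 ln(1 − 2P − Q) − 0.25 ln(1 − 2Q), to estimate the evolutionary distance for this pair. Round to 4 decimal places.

Mismatches occur at site 9 (C→G, transversion), site 12 (C→A, transversion), site 13 (C→G, transversion), site 15 (C→A, transversion), site 16 (T→C, transition), site 38 (G→C, transversion), site 46 (C→T, transition).
Of the 7 differences, 2 transitions and 5 transversions over 48 sites: P = 2/48 = 0.041667, Q = 5/48 = 0.104167.
d = −0.5·ln(0.812499) − 0.25·ln(0.791666) = −0.5·(-0.207641) − 0.25·(-0.233616) = 0.1622.

0.1622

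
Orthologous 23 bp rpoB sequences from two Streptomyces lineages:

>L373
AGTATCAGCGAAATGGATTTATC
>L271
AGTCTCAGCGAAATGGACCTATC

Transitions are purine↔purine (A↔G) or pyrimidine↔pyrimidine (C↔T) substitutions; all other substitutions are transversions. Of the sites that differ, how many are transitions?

The sequences differ at positions 4 (A/C, transversion), 18 (T/C, transition), 19 (T/C, transition).
Of the 3 differences, 2 transitions and 1 transversion, so the answer is 2.

2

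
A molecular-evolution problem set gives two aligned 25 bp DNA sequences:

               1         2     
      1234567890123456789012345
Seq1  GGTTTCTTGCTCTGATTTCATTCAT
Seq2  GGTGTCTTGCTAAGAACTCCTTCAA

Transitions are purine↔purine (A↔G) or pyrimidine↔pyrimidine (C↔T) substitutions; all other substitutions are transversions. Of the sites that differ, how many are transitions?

Mismatches occur at site 4 (T→G, transversion), site 12 (C→A, transversion), site 13 (T→A, transversion), site 16 (T→A, transversion), site 17 (T→C, transition), site 20 (A→C, transversion), site 25 (T→A, transversion).
Of the 7 differences, 1 transition and 6 transversions, so the answer is 1.

1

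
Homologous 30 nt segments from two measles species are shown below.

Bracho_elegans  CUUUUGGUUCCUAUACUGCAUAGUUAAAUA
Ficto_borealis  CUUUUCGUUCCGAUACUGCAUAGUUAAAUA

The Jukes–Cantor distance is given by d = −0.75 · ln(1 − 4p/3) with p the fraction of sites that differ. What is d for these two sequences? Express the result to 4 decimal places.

0.0698

Mismatches occur at site 6 (G→C), site 12 (U→G).
p = 2/30 = 0.066667.
d = −0.75 · ln(1 − (4/3)·0.066667) = −0.75 · ln(0.911111) = −0.75 · (-0.093091) = 0.0698.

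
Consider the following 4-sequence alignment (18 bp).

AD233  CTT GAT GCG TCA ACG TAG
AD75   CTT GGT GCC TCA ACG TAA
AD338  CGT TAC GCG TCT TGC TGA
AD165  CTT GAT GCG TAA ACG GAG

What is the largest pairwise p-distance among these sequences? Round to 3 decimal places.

0.611

Pairwise Hamming distances:
  AD233 vs AD75: 3
  AD233 vs AD338: 9
  AD233 vs AD165: 2
  AD75 vs AD338: 10
  AD75 vs AD165: 5
  AD338 vs AD165: 11
The largest is 11 mismatches, between AD338 and AD165; p = 11/18 = 0.611.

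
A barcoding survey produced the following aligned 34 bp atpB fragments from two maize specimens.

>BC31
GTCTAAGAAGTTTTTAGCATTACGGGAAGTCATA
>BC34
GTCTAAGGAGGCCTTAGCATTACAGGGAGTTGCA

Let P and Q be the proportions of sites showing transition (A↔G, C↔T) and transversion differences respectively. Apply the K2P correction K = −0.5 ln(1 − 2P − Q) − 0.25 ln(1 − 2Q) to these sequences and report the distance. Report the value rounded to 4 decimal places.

The sequences differ at positions 8 (A/G, transition), 11 (T/G, transversion), 12 (T/C, transition), 13 (T/C, transition), 24 (G/A, transition), 27 (A/G, transition), 31 (C/T, transition), 32 (A/G, transition), 33 (T/C, transition).
Of the 9 differences, 8 transitions and 1 transversion over 34 sites: P = 8/34 = 0.235294, Q = 1/34 = 0.029412.
d = −0.5·ln(0.500000) − 0.25·ln(0.941176) = −0.5·(-0.693147) − 0.25·(-0.060625) = 0.3617.

0.3617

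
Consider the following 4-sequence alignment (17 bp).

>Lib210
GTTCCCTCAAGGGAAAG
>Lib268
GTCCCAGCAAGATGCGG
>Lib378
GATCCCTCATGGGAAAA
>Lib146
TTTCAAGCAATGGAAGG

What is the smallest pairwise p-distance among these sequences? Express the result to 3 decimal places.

0.176

Pairwise Hamming distances:
  Lib210 vs Lib268: 8
  Lib210 vs Lib378: 3
  Lib210 vs Lib146: 6
  Lib268 vs Lib378: 11
  Lib268 vs Lib146: 8
  Lib378 vs Lib146: 9
The smallest is 3 mismatches, between Lib210 and Lib378; p = 3/17 = 0.176.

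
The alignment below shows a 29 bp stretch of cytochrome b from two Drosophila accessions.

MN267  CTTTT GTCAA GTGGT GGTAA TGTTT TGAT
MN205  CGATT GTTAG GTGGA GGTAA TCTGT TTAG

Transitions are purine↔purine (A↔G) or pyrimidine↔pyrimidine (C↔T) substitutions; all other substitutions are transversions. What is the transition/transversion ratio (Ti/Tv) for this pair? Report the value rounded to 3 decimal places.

0.286

The sequences differ at positions 2 (T/G, transversion), 3 (T/A, transversion), 8 (C/T, transition), 10 (A/G, transition), 15 (T/A, transversion), 22 (G/C, transversion), 24 (T/G, transversion), 27 (G/T, transversion), 29 (T/G, transversion).
Of the 9 differences, 2 transitions and 7 transversions, so Ti/Tv = 2/7 = 0.286.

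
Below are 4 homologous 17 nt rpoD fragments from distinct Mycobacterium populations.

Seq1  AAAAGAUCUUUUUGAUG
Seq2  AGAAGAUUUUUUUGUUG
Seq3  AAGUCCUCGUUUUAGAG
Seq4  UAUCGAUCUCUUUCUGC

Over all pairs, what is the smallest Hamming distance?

Pairwise Hamming distances:
  Seq1 vs Seq2: 3
  Seq1 vs Seq3: 8
  Seq1 vs Seq4: 8
  Seq2 vs Seq3: 10
  Seq2 vs Seq4: 9
  Seq3 vs Seq4: 11
The smallest is 3, between Seq1 and Seq2.

3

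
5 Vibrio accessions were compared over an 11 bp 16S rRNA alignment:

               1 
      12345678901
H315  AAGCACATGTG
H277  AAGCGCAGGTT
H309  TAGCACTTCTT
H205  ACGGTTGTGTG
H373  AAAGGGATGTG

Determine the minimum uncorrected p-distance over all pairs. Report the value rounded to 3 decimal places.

0.273

Pairwise Hamming distances:
  H315 vs H277: 3
  H315 vs H309: 4
  H315 vs H205: 5
  H315 vs H373: 4
  H277 vs H309: 5
  H277 vs H205: 7
  H277 vs H373: 5
  H309 vs H205: 8
  H309 vs H373: 8
  H205 vs H373: 5
The smallest is 3 mismatches, between H315 and H277; p = 3/11 = 0.273.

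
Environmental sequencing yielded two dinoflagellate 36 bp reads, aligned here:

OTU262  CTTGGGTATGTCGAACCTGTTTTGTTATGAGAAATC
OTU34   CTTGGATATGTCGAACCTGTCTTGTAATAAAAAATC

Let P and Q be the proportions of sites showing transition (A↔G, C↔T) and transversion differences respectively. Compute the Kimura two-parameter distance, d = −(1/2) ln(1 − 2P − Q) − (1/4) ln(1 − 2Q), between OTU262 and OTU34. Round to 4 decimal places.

0.1581

Differing sites — 6:G/A (Ti); 21:T/C (Ti); 26:T/A (Tv); 29:G/A (Ti); 31:G/A (Ti).
Of the 5 differences, 4 transitions and 1 transversion over 36 sites: P = 4/36 = 0.111111, Q = 1/36 = 0.027778.
d = −0.5·ln(0.750000) − 0.25·ln(0.944444) = −0.5·(-0.287682) − 0.25·(-0.057159) = 0.1581.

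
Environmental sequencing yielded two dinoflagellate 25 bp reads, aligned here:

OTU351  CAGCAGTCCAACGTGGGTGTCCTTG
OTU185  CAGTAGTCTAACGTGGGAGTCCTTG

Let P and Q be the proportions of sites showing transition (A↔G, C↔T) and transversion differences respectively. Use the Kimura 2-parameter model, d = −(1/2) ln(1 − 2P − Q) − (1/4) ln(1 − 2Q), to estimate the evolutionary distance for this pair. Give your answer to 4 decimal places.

Mismatches occur at site 4 (C↔T, transition), site 9 (C↔T, transition), site 18 (T↔A, transversion).
Of the 3 differences, 2 transitions and 1 transversion over 25 sites: P = 2/25 = 0.080000, Q = 1/25 = 0.040000.
d = −0.5·ln(0.800000) − 0.25·ln(0.920000) = −0.5·(-0.223144) − 0.25·(-0.083382) = 0.1324.

0.1324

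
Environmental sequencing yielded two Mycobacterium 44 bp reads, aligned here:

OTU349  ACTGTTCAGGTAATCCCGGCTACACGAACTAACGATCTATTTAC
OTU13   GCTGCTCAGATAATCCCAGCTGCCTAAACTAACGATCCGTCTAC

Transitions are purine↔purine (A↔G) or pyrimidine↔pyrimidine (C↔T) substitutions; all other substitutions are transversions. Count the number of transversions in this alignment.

1

Mismatches occur at site 1 (A→G, transition), site 5 (T→C, transition), site 10 (G→A, transition), site 18 (G→A, transition), site 22 (A→G, transition), site 24 (A→C, transversion), site 25 (C→T, transition), site 26 (G→A, transition), site 38 (T→C, transition), site 39 (A→G, transition), site 41 (T→C, transition).
Of the 11 differences, 10 transitions and 1 transversion, so the answer is 1.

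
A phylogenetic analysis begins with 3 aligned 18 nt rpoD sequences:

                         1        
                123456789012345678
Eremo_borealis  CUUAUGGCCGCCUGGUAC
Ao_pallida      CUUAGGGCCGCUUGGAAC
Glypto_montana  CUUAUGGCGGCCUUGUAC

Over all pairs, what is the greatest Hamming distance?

Pairwise Hamming distances:
  Eremo_borealis vs Ao_pallida: 3
  Eremo_borealis vs Glypto_montana: 2
  Ao_pallida vs Glypto_montana: 5
The largest is 5, between Ao_pallida and Glypto_montana.

5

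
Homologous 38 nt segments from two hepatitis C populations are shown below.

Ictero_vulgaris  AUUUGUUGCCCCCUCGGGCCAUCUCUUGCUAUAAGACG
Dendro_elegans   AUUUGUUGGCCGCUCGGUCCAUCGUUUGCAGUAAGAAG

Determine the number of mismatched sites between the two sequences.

8

Differing sites — 9:C/G; 12:C/G; 18:G/U; 24:U/G; 25:C/U; 30:U/A; 31:A/G; 37:C/A.
That gives 8 mismatches out of 38 aligned sites, so the Hamming distance is 8.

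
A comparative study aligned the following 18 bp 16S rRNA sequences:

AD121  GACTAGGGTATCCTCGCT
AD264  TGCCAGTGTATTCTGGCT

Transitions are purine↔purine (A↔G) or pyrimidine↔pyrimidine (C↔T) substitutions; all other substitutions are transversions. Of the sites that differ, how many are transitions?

3

The sequences differ at positions 1 (G/T, transversion), 2 (A/G, transition), 4 (T/C, transition), 7 (G/T, transversion), 12 (C/T, transition), 15 (C/G, transversion).
Of the 6 differences, 3 transitions and 3 transversions, so the answer is 3.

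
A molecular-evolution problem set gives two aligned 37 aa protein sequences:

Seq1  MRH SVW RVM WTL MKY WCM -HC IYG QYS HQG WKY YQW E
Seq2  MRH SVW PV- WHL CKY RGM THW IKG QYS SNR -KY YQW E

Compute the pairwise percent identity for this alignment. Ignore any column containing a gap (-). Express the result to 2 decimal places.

70.59%

Excluding the 3 gap columns leaves 34 comparable sites.
The sequences differ at positions 7 (R/P), 11 (T/H), 13 (M/C), 16 (W/R), 17 (C/G), 21 (C/W), 23 (Y/K), 28 (H/S), 29 (Q/N), 30 (G/R).
24 of the 34 comparable sites match, so the percent identity is 24/34 × 100 = 70.59%.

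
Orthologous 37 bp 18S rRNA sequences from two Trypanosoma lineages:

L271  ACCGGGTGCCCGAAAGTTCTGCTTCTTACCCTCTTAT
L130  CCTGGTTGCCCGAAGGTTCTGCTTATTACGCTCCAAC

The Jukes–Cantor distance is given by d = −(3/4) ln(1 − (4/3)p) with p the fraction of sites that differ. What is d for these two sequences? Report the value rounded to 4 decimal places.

0.2940

Mismatches occur at site 1 (A→C), site 3 (C→T), site 6 (G→T), site 15 (A→G), site 25 (C→A), site 30 (C→G), site 34 (T→C), site 35 (T→A), site 37 (T→C).
p = 9/37 = 0.243243.
d = −0.75 · ln(1 − (4/3)·0.243243) = −0.75 · ln(0.675676) = −0.75 · (-0.392042) = 0.2940.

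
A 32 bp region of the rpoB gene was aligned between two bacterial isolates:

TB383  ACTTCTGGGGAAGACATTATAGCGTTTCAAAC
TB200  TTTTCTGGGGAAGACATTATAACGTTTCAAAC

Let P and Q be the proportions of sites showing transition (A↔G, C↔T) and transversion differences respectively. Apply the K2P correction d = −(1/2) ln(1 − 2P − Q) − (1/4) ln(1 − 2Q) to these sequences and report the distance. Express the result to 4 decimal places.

0.1011

Mismatches occur at site 1 (A→T, transversion), site 2 (C→T, transition), site 22 (G→A, transition).
Of the 3 differences, 2 transitions and 1 transversion over 32 sites: P = 2/32 = 0.062500, Q = 1/32 = 0.031250.
d = −0.5·ln(0.843750) − 0.25·ln(0.937500) = −0.5·(-0.169899) − 0.25·(-0.064539) = 0.1011.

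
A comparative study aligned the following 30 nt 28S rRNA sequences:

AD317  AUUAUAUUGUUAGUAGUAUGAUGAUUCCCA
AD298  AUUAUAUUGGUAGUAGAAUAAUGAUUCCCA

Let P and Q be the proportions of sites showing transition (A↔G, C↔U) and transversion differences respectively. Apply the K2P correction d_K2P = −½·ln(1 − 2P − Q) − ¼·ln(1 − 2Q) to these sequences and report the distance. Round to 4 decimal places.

0.1073

Differing sites — 10:U/G (Tv); 17:U/A (Tv); 20:G/A (Ti).
Of the 3 differences, 1 transition and 2 transversions over 30 sites: P = 1/30 = 0.033333, Q = 2/30 = 0.066667.
d = −0.5·ln(0.866667) − 0.25·ln(0.866666) = −0.5·(-0.143100) − 0.25·(-0.143102) = 0.1073.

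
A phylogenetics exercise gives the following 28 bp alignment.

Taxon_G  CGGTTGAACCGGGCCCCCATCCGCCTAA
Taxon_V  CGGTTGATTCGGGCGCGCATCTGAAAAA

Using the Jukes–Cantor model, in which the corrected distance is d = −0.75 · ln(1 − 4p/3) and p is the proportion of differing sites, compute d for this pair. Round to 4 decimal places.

0.3597

Mismatches occur at site 8 (A↔T), site 9 (C↔T), site 15 (C↔G), site 17 (C↔G), site 22 (C↔T), site 24 (C↔A), site 25 (C↔A), site 26 (T↔A).
p = 8/28 = 0.285714.
d = −0.75 · ln(1 − (4/3)·0.285714) = −0.75 · ln(0.619048) = −0.75 · (-0.479572) = 0.3597.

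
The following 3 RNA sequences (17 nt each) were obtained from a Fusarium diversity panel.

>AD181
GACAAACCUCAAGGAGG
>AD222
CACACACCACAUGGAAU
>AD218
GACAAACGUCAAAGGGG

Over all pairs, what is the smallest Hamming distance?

Pairwise Hamming distances:
  AD181 vs AD222: 6
  AD181 vs AD218: 3
  AD222 vs AD218: 9
The smallest is 3, between AD181 and AD218.

3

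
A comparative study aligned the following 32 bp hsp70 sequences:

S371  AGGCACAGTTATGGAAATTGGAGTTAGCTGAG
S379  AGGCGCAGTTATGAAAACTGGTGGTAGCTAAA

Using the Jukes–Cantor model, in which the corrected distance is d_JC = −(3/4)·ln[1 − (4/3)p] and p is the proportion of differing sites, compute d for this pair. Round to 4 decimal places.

The sequences differ at positions 5 (A/G), 14 (G/A), 18 (T/C), 22 (A/T), 24 (T/G), 30 (G/A), 32 (G/A).
p = 7/32 = 0.218750.
d = −0.75 · ln(1 − (4/3)·0.218750) = −0.75 · ln(0.708333) = −0.75 · (-0.344841) = 0.2586.

0.2586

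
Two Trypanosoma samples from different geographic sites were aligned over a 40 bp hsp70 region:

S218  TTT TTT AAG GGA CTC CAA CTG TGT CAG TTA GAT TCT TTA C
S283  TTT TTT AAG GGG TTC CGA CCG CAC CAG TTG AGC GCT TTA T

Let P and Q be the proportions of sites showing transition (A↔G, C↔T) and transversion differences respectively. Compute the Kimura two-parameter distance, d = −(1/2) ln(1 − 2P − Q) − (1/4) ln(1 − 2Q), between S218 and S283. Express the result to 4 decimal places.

0.5032

Differing sites — 12:A/G (Ti); 13:C/T (Ti); 17:A/G (Ti); 20:T/C (Ti); 22:T/C (Ti); 23:G/A (Ti); 24:T/C (Ti); 30:A/G (Ti); 31:G/A (Ti); 32:A/G (Ti); 33:T/C (Ti); 34:T/G (Tv); 40:C/T (Ti).
Of the 13 differences, 12 transitions and 1 transversion over 40 sites: P = 12/40 = 0.300000, Q = 1/40 = 0.025000.
d = −0.5·ln(0.375000) − 0.25·ln(0.950000) = −0.5·(-0.980829) − 0.25·(-0.051293) = 0.5032.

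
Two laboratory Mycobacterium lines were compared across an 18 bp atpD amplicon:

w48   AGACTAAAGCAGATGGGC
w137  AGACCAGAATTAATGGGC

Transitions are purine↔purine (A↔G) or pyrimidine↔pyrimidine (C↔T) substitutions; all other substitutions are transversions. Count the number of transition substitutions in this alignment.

5

Mismatches occur at site 5 (T/C, transition), site 7 (A/G, transition), site 9 (G/A, transition), site 10 (C/T, transition), site 11 (A/T, transversion), site 12 (G/A, transition).
Of the 6 differences, 5 transitions and 1 transversion, so the answer is 5.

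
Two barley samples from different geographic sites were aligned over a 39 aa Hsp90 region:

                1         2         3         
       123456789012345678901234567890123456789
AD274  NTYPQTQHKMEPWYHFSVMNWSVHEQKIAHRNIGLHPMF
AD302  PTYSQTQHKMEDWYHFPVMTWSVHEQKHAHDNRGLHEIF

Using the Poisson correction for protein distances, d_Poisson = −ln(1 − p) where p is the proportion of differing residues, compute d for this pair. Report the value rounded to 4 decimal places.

0.2963

Mismatches occur at site 1 (N→P), site 4 (P→S), site 12 (P→D), site 17 (S→P), site 20 (N→T), site 28 (I→H), site 31 (R→D), site 33 (I→R), site 37 (P→E), site 38 (M→I).
p = 10/39 = 0.256410.
d = −ln(1 − 0.256410) = −ln(0.743590) = 0.2963.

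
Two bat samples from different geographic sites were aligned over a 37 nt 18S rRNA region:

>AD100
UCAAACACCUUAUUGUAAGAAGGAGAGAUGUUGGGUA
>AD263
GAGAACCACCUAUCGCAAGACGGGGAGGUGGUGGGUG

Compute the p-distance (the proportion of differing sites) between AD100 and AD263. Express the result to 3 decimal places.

Mismatches occur at site 1 (U↔G), site 2 (C↔A), site 3 (A↔G), site 7 (A↔C), site 8 (C↔A), site 10 (U↔C), site 14 (U↔C), site 16 (U↔C), site 21 (A↔C), site 24 (A↔G), site 28 (A↔G), site 31 (U↔G), site 37 (A↔G).
There are 13 differences over 37 sites, so p = 13/37 = 0.351.

0.351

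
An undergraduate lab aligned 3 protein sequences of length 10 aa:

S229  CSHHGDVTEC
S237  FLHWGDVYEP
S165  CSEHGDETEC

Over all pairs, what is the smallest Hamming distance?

2

Pairwise Hamming distances:
  S229 vs S237: 5
  S229 vs S165: 2
  S237 vs S165: 7
The smallest is 2, between S229 and S165.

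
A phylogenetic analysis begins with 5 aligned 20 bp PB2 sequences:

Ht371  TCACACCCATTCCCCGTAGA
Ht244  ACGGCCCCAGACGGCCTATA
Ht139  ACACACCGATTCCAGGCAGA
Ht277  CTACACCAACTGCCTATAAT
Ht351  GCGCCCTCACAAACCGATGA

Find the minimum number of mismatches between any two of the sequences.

5

Pairwise Hamming distances:
  Ht371 vs Ht244: 10
  Ht371 vs Ht139: 5
  Ht371 vs Ht277: 9
  Ht371 vs Ht351: 10
  Ht244 vs Ht139: 12
  Ht244 vs Ht277: 15
  Ht244 vs Ht351: 11
  Ht139 vs Ht277: 11
  Ht139 vs Ht351: 13
  Ht277 vs Ht351: 15
The smallest is 5, between Ht371 and Ht139.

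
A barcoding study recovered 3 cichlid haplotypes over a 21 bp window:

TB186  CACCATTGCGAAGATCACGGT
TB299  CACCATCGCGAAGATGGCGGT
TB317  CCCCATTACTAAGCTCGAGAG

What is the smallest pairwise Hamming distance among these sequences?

3

Pairwise Hamming distances:
  TB186 vs TB299: 3
  TB186 vs TB317: 8
  TB299 vs TB317: 9
The smallest is 3, between TB186 and TB299.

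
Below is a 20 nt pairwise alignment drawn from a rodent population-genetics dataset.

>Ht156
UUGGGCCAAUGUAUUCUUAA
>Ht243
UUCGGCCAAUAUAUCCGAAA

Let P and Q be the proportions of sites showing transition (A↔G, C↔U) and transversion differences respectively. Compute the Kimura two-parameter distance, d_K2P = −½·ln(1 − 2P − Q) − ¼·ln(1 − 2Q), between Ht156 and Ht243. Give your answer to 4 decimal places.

Differing sites — 3:G/C (Tv); 11:G/A (Ti); 15:U/C (Ti); 17:U/G (Tv); 18:U/A (Tv).
Of the 5 differences, 2 transitions and 3 transversions over 20 sites: P = 2/20 = 0.100000, Q = 3/20 = 0.150000.
d = −0.5·ln(0.650000) − 0.25·ln(0.700000) = −0.5·(-0.430783) − 0.25·(-0.356675) = 0.3046.

0.3046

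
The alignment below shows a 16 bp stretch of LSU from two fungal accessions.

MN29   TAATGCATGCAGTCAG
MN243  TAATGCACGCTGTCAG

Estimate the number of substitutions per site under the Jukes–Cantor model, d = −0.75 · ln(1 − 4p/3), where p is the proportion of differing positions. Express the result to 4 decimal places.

Mismatches occur at site 8 (T/C), site 11 (A/T).
p = 2/16 = 0.125000.
d = −0.75 · ln(1 − (4/3)·0.125000) = −0.75 · ln(0.833333) = −0.75 · (-0.182322) = 0.1367.

0.1367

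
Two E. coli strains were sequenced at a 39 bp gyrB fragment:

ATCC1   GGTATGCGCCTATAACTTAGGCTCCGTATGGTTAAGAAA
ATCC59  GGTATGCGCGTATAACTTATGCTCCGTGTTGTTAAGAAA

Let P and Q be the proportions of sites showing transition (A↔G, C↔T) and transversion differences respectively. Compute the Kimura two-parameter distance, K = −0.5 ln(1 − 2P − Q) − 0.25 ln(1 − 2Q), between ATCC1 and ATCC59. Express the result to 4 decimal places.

Mismatches occur at site 10 (C↔G, transversion), site 20 (G↔T, transversion), site 28 (A↔G, transition), site 30 (G↔T, transversion).
Of the 4 differences, 1 transition and 3 transversions over 39 sites: P = 1/39 = 0.025641, Q = 3/39 = 0.076923.
d = −0.5·ln(0.871795) − 0.25·ln(0.846154) = −0.5·(-0.137201) − 0.25·(-0.167054) = 0.1104.

0.1104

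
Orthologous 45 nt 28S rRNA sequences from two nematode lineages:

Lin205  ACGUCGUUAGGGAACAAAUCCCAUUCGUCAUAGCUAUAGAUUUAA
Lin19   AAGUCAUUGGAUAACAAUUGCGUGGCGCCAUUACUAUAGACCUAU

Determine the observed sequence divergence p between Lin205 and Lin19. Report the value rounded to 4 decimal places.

Differing sites — 2:C/A; 6:G/A; 9:A/G; 11:G/A; 12:G/U; 18:A/U; 20:C/G; 22:C/G; 23:A/U; 24:U/G; 25:U/G; 28:U/C; 32:A/U; 33:G/A; 41:U/C; 42:U/C; 45:A/U.
There are 17 differences over 45 sites, so p = 17/45 = 0.3778.

0.3778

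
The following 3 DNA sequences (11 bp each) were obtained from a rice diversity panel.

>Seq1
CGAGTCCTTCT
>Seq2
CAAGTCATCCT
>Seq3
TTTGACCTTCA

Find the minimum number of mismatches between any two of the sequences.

Pairwise Hamming distances:
  Seq1 vs Seq2: 3
  Seq1 vs Seq3: 5
  Seq2 vs Seq3: 7
The smallest is 3, between Seq1 and Seq2.

3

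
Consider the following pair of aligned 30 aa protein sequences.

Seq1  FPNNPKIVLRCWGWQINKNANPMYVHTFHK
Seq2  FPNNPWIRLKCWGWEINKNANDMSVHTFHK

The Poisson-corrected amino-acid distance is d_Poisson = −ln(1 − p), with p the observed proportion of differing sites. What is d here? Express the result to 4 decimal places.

Mismatches occur at site 6 (K↔W), site 8 (V↔R), site 10 (R↔K), site 15 (Q↔E), site 22 (P↔D), site 24 (Y↔S).
p = 6/30 = 0.200000.
d = −ln(1 − 0.200000) = −ln(0.800000) = 0.2231.

0.2231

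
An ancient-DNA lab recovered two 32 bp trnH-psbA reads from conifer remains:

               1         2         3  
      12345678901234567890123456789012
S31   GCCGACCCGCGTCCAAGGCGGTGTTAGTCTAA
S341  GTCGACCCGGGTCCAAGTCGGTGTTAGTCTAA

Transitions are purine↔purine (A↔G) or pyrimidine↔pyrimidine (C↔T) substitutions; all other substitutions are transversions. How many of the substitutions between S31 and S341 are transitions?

The sequences differ at positions 2 (C/T, transition), 10 (C/G, transversion), 18 (G/T, transversion).
Of the 3 differences, 1 transition and 2 transversions, so the answer is 1.

1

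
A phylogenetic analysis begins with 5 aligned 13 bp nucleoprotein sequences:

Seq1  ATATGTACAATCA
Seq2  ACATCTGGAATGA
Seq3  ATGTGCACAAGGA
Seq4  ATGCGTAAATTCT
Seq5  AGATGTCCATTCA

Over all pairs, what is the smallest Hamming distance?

3

Pairwise Hamming distances:
  Seq1 vs Seq2: 5
  Seq1 vs Seq3: 4
  Seq1 vs Seq4: 5
  Seq1 vs Seq5: 3
  Seq2 vs Seq3: 7
  Seq2 vs Seq4: 9
  Seq2 vs Seq5: 6
  Seq3 vs Seq4: 7
  Seq3 vs Seq5: 7
  Seq4 vs Seq5: 6
The smallest is 3, between Seq1 and Seq5.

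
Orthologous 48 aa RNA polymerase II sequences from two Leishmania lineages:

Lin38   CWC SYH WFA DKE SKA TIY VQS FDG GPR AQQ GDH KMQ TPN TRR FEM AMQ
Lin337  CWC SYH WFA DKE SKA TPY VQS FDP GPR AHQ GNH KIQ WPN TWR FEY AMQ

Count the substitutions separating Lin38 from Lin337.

8

Differing sites — 17:I/P; 24:G/P; 29:Q/H; 32:D/N; 35:M/I; 37:T/W; 41:R/W; 45:M/Y.
That gives 8 mismatches out of 48 aligned sites, so the Hamming distance is 8.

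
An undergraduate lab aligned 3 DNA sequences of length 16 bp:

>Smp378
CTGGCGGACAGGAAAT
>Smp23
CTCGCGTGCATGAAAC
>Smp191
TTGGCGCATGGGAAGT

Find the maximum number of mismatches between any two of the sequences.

Pairwise Hamming distances:
  Smp378 vs Smp23: 5
  Smp378 vs Smp191: 5
  Smp23 vs Smp191: 9
The largest is 9, between Smp23 and Smp191.

9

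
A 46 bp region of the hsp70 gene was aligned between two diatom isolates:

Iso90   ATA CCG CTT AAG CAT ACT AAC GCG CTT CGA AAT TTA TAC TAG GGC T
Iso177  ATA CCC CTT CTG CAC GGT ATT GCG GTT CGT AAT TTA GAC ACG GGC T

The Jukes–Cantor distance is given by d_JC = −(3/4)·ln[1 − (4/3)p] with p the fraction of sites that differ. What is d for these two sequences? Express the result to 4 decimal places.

0.3547

Differing sites — 6:G/C; 10:A/C; 11:A/T; 15:T/C; 16:A/G; 17:C/G; 20:A/T; 21:C/T; 25:C/G; 30:A/T; 37:T/G; 40:T/A; 41:A/C.
p = 13/46 = 0.282609.
d = −0.75 · ln(1 − (4/3)·0.282609) = −0.75 · ln(0.623188) = −0.75 · (-0.472907) = 0.3547.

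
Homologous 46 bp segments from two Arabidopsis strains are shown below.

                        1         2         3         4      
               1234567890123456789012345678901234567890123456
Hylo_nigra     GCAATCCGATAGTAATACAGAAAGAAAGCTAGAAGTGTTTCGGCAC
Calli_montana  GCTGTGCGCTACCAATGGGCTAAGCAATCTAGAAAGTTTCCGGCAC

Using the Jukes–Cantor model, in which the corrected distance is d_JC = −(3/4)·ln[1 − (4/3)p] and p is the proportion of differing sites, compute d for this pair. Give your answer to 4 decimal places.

The sequences differ at positions 3 (A/T), 4 (A/G), 6 (C/G), 9 (A/C), 12 (G/C), 13 (T/C), 17 (A/G), 18 (C/G), 19 (A/G), 20 (G/C), 21 (A/T), 25 (A/C), 28 (G/T), 35 (G/A), 36 (T/G), 37 (G/T), 40 (T/C).
p = 17/46 = 0.369565.
d = −0.75 · ln(1 − (4/3)·0.369565) = −0.75 · ln(0.507247) = −0.75 · (-0.678757) = 0.5091.

0.5091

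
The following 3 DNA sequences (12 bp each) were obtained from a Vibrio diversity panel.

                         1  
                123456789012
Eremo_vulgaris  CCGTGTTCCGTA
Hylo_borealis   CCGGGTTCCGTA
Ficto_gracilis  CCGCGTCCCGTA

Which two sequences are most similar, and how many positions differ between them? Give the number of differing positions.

1

Pairwise Hamming distances:
  Eremo_vulgaris vs Hylo_borealis: 1
  Eremo_vulgaris vs Ficto_gracilis: 2
  Hylo_borealis vs Ficto_gracilis: 2
The smallest is 1, between Eremo_vulgaris and Hylo_borealis.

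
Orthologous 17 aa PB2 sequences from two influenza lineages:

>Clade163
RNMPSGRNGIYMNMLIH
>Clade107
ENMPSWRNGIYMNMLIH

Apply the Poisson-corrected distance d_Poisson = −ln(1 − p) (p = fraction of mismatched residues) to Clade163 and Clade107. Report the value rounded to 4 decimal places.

0.1252

The sequences differ at positions 1 (R/E), 6 (G/W).
p = 2/17 = 0.117647.
d = −ln(1 − 0.117647) = −ln(0.882353) = 0.1252.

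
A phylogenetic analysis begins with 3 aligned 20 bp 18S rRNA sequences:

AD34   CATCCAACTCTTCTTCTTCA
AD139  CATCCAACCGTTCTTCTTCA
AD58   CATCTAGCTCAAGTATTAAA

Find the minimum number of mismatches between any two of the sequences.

Pairwise Hamming distances:
  AD34 vs AD139: 2
  AD34 vs AD58: 9
  AD139 vs AD58: 11
The smallest is 2, between AD34 and AD139.

2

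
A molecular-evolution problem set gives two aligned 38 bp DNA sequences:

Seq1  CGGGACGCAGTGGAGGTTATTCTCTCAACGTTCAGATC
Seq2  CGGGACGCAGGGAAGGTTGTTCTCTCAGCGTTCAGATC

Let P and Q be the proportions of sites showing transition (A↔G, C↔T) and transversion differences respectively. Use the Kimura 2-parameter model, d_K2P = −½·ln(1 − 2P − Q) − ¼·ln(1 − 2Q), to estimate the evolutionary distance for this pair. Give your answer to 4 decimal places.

The sequences differ at positions 11 (T/G, transversion), 13 (G/A, transition), 19 (A/G, transition), 28 (A/G, transition).
Of the 4 differences, 3 transitions and 1 transversion over 38 sites: P = 3/38 = 0.078947, Q = 1/38 = 0.026316.
d = −0.5·ln(0.815790) − 0.25·ln(0.947368) = −0.5·(-0.203598) − 0.25·(-0.054068) = 0.1153.

0.1153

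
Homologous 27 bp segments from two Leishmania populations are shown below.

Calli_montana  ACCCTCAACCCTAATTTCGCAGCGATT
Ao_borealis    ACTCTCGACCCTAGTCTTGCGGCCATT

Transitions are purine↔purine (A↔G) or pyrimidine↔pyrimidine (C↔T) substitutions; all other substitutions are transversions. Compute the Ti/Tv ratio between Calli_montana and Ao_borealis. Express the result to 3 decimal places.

The sequences differ at positions 3 (C/T, transition), 7 (A/G, transition), 14 (A/G, transition), 16 (T/C, transition), 18 (C/T, transition), 21 (A/G, transition), 24 (G/C, transversion).
Of the 7 differences, 6 transitions and 1 transversion, so Ti/Tv = 6/1 = 6.000.

6.000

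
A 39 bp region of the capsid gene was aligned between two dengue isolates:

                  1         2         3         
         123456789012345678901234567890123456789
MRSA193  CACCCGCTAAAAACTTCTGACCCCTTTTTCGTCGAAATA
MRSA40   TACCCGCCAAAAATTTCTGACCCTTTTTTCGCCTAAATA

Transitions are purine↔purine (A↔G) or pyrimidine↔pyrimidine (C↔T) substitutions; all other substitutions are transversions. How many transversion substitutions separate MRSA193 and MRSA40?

Mismatches occur at site 1 (C→T, transition), site 8 (T→C, transition), site 14 (C→T, transition), site 24 (C→T, transition), site 32 (T→C, transition), site 34 (G→T, transversion).
Of the 6 differences, 5 transitions and 1 transversion, so the answer is 1.

1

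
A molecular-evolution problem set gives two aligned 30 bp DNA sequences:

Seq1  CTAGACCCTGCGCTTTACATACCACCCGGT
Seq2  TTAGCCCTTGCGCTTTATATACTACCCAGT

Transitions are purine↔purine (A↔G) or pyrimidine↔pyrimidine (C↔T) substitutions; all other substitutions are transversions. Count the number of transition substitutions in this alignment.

5

Differing sites — 1:C/T (Ti); 5:A/C (Tv); 8:C/T (Ti); 18:C/T (Ti); 23:C/T (Ti); 28:G/A (Ti).
Of the 6 differences, 5 transitions and 1 transversion, so the answer is 5.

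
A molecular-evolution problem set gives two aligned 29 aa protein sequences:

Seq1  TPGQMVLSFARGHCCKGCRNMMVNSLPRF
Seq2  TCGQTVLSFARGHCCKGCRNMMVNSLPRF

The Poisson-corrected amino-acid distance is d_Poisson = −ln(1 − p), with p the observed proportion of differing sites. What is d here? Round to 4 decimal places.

Differing sites — 2:P/C; 5:M/T.
p = 2/29 = 0.068966.
d = −ln(1 − 0.068966) = −ln(0.931034) = 0.0715.

0.0715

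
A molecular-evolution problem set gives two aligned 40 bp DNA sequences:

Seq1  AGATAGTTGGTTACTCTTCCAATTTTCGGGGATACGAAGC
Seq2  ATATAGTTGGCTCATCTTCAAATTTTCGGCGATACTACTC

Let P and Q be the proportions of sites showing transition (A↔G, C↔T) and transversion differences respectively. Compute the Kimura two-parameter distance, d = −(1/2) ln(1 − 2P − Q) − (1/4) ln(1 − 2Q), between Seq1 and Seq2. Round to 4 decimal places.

0.2715

Differing sites — 2:G/T (Tv); 11:T/C (Ti); 13:A/C (Tv); 14:C/A (Tv); 20:C/A (Tv); 30:G/C (Tv); 36:G/T (Tv); 38:A/C (Tv); 39:G/T (Tv).
Of the 9 differences, 1 transition and 8 transversions over 40 sites: P = 1/40 = 0.025000, Q = 8/40 = 0.200000.
d = −0.5·ln(0.750000) − 0.25·ln(0.600000) = −0.5·(-0.287682) − 0.25·(-0.510826) = 0.2715.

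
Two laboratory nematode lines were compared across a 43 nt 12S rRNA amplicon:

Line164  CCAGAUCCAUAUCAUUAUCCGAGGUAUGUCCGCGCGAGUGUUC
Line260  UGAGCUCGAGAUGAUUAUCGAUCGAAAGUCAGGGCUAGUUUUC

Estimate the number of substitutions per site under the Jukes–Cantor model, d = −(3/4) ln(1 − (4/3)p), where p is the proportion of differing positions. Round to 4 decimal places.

0.5141

The sequences differ at positions 1 (C/U), 2 (C/G), 5 (A/C), 8 (C/G), 10 (U/G), 13 (C/G), 20 (C/G), 21 (G/A), 22 (A/U), 23 (G/C), 25 (U/A), 27 (U/A), 31 (C/A), 33 (C/G), 36 (G/U), 40 (G/U).
p = 16/43 = 0.372093.
d = −0.75 · ln(1 − (4/3)·0.372093) = −0.75 · ln(0.503876) = −0.75 · (-0.685425) = 0.5141.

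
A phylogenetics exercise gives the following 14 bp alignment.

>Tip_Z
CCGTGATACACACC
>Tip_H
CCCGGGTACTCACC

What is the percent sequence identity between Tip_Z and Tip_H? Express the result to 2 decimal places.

71.43%

Differing sites — 3:G/C; 4:T/G; 6:A/G; 10:A/T.
10 of the 14 sites match, so the percent identity is 10/14 × 100 = 71.43%.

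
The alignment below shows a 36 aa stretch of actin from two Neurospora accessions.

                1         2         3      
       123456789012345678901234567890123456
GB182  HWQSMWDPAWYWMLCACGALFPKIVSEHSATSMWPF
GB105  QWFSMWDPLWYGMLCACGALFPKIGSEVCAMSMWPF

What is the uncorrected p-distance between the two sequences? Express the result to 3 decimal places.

Mismatches occur at site 1 (H/Q), site 3 (Q/F), site 9 (A/L), site 12 (W/G), site 25 (V/G), site 28 (H/V), site 29 (S/C), site 31 (T/M).
There are 8 differences over 36 sites, so p = 8/36 = 0.222.

0.222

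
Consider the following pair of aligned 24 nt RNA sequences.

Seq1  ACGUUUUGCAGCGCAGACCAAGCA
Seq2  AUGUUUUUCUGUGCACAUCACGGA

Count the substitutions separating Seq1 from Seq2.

Differing sites — 2:C/U; 8:G/U; 10:A/U; 12:C/U; 16:G/C; 18:C/U; 21:A/C; 23:C/G.
That gives 8 mismatches out of 24 aligned sites, so the Hamming distance is 8.

8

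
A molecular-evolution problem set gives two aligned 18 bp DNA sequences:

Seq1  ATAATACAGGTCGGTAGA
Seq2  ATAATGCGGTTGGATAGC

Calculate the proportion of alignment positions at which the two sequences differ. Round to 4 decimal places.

0.3333

Differing sites — 6:A/G; 8:A/G; 10:G/T; 12:C/G; 14:G/A; 18:A/C.
There are 6 differences over 18 sites, so p = 6/18 = 0.3333.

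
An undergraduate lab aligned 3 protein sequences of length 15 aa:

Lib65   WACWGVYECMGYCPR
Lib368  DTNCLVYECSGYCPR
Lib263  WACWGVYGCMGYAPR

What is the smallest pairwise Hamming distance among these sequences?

Pairwise Hamming distances:
  Lib65 vs Lib368: 6
  Lib65 vs Lib263: 2
  Lib368 vs Lib263: 8
The smallest is 2, between Lib65 and Lib263.

2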